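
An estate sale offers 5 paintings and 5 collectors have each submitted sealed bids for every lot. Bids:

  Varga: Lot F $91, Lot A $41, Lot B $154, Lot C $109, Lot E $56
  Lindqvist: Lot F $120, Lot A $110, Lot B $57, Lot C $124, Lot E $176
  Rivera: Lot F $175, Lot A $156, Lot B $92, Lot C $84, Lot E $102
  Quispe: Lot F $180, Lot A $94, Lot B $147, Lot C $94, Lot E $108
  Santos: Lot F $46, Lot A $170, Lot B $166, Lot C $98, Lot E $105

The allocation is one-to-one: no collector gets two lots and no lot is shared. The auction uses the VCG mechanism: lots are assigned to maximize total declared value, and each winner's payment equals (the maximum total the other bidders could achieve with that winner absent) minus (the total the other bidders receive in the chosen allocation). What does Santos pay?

Efficient allocation: Varga→Lot C ($109), Lindqvist→Lot E ($176), Rivera→Lot A ($156), Quispe→Lot F ($180), Santos→Lot B ($166); total welfare W = $787.
Santos receives Lot B at value $166, so the others get W − 166 = $621.
Without Santos: best allocation of the remaining 4 bidders over all 5 lots is Varga→Lot B ($154), Lindqvist→Lot E ($176), Rivera→Lot A ($156), Quispe→Lot F ($180), total $666.
VCG payment = (others' best without Santos) − (others' welfare with Santos) = 666 − 621 = $45.

Santos pays $45.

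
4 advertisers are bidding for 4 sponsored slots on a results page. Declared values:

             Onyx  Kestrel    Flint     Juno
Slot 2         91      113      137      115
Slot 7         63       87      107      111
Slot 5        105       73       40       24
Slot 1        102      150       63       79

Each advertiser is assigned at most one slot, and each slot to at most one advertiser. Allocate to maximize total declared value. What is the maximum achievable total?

Maximum total: $503

This is a one-to-one assignment (maximum-weight bipartite matching).
Optimal: Onyx→Slot 5 ($105), Kestrel→Slot 1 ($150), Flint→Slot 2 ($137), Juno→Slot 7 ($111) — total 105+150+137+111 = $503.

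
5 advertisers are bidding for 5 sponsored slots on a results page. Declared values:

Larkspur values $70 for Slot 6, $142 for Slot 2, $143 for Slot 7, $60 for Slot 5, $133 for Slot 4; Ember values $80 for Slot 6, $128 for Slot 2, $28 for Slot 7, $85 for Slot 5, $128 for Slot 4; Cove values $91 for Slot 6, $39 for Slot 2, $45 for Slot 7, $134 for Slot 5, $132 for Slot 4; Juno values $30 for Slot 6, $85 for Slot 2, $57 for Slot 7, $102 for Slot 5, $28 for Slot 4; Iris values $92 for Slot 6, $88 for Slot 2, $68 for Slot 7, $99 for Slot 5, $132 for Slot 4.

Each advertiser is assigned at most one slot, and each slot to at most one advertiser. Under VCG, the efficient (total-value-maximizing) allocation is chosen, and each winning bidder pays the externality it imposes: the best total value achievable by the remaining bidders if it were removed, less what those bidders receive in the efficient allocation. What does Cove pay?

Cove pays $40.

Efficient allocation: Larkspur→Slot 7 ($143), Ember→Slot 2 ($128), Cove→Slot 4 ($132), Juno→Slot 5 ($102), Iris→Slot 6 ($92); total welfare W = $597.
Cove receives Slot 4 at value $132, so the others get W − 132 = $465.
Without Cove: best allocation of the remaining 4 bidders over all 5 slots is Larkspur→Slot 7 ($143), Ember→Slot 2 ($128), Juno→Slot 5 ($102), Iris→Slot 4 ($132), total $505.
VCG payment = (others' best without Cove) − (others' welfare with Cove) = 505 − 465 = $40.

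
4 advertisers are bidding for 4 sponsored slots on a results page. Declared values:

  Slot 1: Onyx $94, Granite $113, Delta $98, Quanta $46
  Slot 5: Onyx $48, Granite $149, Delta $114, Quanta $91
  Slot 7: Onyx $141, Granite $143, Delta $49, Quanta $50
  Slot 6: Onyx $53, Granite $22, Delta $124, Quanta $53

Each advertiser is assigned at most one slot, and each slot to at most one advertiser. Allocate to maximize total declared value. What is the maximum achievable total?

Optimal: Onyx→Slot 7 ($141), Granite→Slot 1 ($113), Delta→Slot 6 ($124), Quanta→Slot 5 ($91) — total 141+113+124+91 = $469.
Max-entry greedy (repeatedly take the single best remaining cell) gives $460, worse by 9.
Swapping Granite↔Onyx (Granite→Slot 7 $143, Onyx→Slot 1 $94) loses 17.

Maximum total: $469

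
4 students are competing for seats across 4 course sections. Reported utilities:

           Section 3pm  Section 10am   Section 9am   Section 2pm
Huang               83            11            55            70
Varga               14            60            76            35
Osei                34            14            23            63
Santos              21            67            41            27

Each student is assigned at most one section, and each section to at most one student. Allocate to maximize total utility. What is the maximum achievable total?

Optimal: Huang→Section 3pm (83 points), Varga→Section 9am (76 points), Osei→Section 2pm (63 points), Santos→Section 10am (67 points) — total 83+76+63+67 = 289 points.
Next-best assignment: Huang→Section 3pm, Varga→Section 10am, Osei→Section 2pm, Santos→Section 9am = 247 points.

Maximum total: 289 points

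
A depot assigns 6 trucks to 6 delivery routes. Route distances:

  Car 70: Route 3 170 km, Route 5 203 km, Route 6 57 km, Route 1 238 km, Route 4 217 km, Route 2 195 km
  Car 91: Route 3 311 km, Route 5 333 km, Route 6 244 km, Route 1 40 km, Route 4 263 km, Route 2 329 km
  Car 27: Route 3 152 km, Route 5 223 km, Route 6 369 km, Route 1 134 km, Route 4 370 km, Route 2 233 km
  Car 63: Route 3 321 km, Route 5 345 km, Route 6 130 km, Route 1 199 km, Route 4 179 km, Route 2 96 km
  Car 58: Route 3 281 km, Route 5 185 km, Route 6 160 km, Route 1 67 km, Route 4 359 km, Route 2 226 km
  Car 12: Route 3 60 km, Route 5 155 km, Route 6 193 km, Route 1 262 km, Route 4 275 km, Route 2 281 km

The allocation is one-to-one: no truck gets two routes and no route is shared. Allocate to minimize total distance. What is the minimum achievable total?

Minimum total: 754 km

This is a one-to-one assignment (minimum-cost bipartite matching).
Optimal: Car 70→Route 6 (57 km), Car 91→Route 1 (40 km), Car 27→Route 2 (233 km), Car 63→Route 4 (179 km), Car 58→Route 5 (185 km), Car 12→Route 3 (60 km) — total 57+40+233+179+185+60 = 754 km.
Row-greedy (each truck in turn takes its cheapest remaining route) gives 805 km, worse by 51.
Checked against all permutations: 754 km is optimal.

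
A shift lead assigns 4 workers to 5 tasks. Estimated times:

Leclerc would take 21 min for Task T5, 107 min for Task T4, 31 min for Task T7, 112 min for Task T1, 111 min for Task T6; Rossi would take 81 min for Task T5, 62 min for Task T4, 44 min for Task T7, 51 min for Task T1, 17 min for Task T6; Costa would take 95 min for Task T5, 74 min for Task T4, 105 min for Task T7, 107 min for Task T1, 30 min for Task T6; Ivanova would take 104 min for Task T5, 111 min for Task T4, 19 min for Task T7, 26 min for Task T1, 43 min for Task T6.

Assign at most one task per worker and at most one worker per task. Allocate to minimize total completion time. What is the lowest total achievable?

Minimum total: 121 min

This is the linear assignment problem.
Optimal: Leclerc→Task T5 (21 min), Rossi→Task T7 (44 min), Costa→Task T6 (30 min), Ivanova→Task T1 (26 min) — total 21+44+30+26 = 121 min.
Min-entry greedy (repeatedly take the single cheapest remaining cell) gives 131 min, worse by 10.
Swapping Costa↔Leclerc (Costa→Task T5 95 min, Leclerc→Task T6 111 min) adds 155.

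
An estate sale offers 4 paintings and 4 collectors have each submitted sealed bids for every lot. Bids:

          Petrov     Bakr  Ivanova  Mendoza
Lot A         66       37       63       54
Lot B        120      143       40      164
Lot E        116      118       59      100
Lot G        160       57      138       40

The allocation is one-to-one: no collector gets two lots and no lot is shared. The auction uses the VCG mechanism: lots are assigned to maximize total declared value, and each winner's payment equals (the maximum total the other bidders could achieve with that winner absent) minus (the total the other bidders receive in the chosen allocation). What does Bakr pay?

Efficient allocation: Petrov→Lot G ($160), Bakr→Lot E ($118), Ivanova→Lot A ($63), Mendoza→Lot B ($164); total welfare W = $505.
Bakr receives Lot E at value $118, so the others get W − 118 = $387.
Without Bakr: best allocation of the remaining 3 bidders over all 4 lots is Petrov→Lot E ($116), Ivanova→Lot G ($138), Mendoza→Lot B ($164), total $418.
VCG payment = (others' best without Bakr) − (others' welfare with Bakr) = 418 − 387 = $31.

Bakr pays $31.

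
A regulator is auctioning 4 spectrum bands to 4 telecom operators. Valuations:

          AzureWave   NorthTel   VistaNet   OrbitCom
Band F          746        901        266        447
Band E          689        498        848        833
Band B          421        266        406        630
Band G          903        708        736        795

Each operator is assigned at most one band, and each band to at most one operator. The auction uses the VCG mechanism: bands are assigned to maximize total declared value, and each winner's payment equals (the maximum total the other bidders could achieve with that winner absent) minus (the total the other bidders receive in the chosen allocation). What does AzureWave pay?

AzureWave pays $165M.

Efficient allocation: AzureWave→Band G ($903M), NorthTel→Band F ($901M), VistaNet→Band E ($848M), OrbitCom→Band B ($630M); total welfare W = $3282M.
AzureWave receives Band G at value $903M, so the others get W − 903 = $2379M.
Without AzureWave: best allocation of the remaining 3 bidders over all 4 bands is NorthTel→Band F ($901M), VistaNet→Band E ($848M), OrbitCom→Band G ($795M), total $2544M.
VCG payment = (others' best without AzureWave) − (others' welfare with AzureWave) = 2544 − 2379 = $165M.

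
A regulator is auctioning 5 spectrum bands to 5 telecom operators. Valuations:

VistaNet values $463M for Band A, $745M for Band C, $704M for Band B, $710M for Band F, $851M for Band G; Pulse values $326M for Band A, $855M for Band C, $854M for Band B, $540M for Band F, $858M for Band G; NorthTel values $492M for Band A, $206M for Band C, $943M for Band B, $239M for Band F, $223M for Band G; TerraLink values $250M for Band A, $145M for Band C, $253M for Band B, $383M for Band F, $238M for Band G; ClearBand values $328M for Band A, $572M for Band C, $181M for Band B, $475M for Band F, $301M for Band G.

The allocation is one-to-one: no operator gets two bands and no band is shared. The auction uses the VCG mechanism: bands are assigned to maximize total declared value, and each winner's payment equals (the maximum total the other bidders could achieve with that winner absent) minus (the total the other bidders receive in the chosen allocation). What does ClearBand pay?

Efficient allocation: VistaNet→Band G ($851M), Pulse→Band C ($855M), NorthTel→Band B ($943M), TerraLink→Band A ($250M), ClearBand→Band F ($475M); total welfare W = $3374M.
ClearBand receives Band F at value $475M, so the others get W − 475 = $2899M.
Without ClearBand: best allocation of the remaining 4 bidders over all 5 bands is VistaNet→Band G ($851M), Pulse→Band C ($855M), NorthTel→Band B ($943M), TerraLink→Band F ($383M), total $3032M.
VCG payment = (others' best without ClearBand) − (others' welfare with ClearBand) = 3032 − 2899 = $133M.

ClearBand pays $133M.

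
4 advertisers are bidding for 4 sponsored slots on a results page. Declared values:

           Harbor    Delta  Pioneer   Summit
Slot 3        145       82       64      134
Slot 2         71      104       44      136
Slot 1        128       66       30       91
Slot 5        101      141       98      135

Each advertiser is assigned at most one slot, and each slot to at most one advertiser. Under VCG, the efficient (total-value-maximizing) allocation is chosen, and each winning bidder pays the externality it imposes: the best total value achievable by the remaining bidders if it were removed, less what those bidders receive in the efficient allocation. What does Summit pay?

Efficient allocation: Harbor→Slot 1 ($128), Delta→Slot 5 ($141), Pioneer→Slot 3 ($64), Summit→Slot 2 ($136); total welfare W = $469.
Summit receives Slot 2 at value $136, so the others get W − 136 = $333.
Without Summit: best allocation of the remaining 3 bidders over all 4 slots is Harbor→Slot 3 ($145), Delta→Slot 2 ($104), Pioneer→Slot 5 ($98), total $347.
VCG payment = (others' best without Summit) − (others' welfare with Summit) = 347 − 333 = $14.

Summit pays $14.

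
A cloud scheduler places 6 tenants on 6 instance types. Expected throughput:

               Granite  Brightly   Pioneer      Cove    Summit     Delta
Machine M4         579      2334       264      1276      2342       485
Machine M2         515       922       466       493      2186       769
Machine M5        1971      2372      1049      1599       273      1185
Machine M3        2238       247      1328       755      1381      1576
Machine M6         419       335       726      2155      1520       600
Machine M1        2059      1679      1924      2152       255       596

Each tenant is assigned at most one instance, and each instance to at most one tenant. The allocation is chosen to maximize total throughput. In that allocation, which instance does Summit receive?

Summit receives Machine M2.

Treat this as an assignment problem: match each tenant to one instance.
Optimal: Granite→Machine M5 (1971 ops/s), Brightly→Machine M4 (2334 ops/s), Pioneer→Machine M1 (1924 ops/s), Cove→Machine M6 (2155 ops/s), Summit→Machine M2 (2186 ops/s), Delta→Machine M3 (1576 ops/s) — total 1971+2334+1924+2155+2186+1576 = 12146 ops/s.
Summit's own top instance is Machine M4 (2342 ops/s), but forcing Summit→Machine M4 and reassigning the rest optimally gives only 11800 ops/s — worse by 346.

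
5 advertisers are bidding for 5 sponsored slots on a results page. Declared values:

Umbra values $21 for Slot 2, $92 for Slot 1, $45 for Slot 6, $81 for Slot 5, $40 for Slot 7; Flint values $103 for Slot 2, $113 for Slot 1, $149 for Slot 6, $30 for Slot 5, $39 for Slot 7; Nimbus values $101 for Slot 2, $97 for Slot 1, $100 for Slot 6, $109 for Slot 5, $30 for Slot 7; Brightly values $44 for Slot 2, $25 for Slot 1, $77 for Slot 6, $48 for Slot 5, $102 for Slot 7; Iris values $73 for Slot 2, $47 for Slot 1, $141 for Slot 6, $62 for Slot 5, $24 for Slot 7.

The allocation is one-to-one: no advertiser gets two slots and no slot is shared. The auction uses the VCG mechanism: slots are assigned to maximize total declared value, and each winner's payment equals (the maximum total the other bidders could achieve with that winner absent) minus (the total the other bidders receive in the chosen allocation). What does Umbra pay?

Umbra pays $10.

Efficient allocation: Umbra→Slot 1 ($92), Flint→Slot 2 ($103), Nimbus→Slot 5 ($109), Brightly→Slot 7 ($102), Iris→Slot 6 ($141); total welfare W = $547.
Umbra receives Slot 1 at value $92, so the others get W − 92 = $455.
Without Umbra: best allocation of the remaining 4 bidders over all 5 slots is Flint→Slot 1 ($113), Nimbus→Slot 5 ($109), Brightly→Slot 7 ($102), Iris→Slot 6 ($141), total $465.
VCG payment = (others' best without Umbra) − (others' welfare with Umbra) = 465 − 455 = $10.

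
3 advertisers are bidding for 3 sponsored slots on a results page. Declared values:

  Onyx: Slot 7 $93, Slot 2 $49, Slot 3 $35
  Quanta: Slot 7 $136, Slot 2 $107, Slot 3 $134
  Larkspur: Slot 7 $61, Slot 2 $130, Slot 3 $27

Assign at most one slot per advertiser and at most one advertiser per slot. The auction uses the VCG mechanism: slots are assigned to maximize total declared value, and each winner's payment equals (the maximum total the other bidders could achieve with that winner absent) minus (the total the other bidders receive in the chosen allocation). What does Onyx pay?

Efficient allocation: Onyx→Slot 7 ($93), Quanta→Slot 3 ($134), Larkspur→Slot 2 ($130); total welfare W = $357.
Onyx receives Slot 7 at value $93, so the others get W − 93 = $264.
Without Onyx: best allocation of the remaining 2 bidders over all 3 slots is Quanta→Slot 7 ($136), Larkspur→Slot 2 ($130), total $266.
VCG payment = (others' best without Onyx) − (others' welfare with Onyx) = 266 − 264 = $2.

Onyx pays $2.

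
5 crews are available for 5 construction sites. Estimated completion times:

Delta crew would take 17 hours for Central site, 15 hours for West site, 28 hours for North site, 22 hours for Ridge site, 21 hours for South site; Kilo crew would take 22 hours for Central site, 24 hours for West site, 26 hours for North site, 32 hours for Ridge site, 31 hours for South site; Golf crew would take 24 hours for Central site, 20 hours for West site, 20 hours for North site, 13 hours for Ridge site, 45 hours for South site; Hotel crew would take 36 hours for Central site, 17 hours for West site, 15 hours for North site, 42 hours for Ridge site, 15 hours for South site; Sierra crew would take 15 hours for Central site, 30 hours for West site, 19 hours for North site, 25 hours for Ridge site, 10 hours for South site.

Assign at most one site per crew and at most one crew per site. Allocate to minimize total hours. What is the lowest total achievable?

Optimal: Delta crew→West site (15 hours), Kilo crew→Central site (22 hours), Golf crew→Ridge site (13 hours), Hotel crew→North site (15 hours), Sierra crew→South site (10 hours) — total 15+22+13+15+10 = 75 hours.
Column-greedy (each site in turn goes to its cheapest remaining crew) gives 89 hours, worse by 14.
Next-best assignment: Delta crew→Central site, Kilo crew→West site, Golf crew→Ridge site, Hotel crew→North site, Sierra crew→South site = 79 hours.
Checked against all permutations: 75 hours is optimal.

Min total: 75 hours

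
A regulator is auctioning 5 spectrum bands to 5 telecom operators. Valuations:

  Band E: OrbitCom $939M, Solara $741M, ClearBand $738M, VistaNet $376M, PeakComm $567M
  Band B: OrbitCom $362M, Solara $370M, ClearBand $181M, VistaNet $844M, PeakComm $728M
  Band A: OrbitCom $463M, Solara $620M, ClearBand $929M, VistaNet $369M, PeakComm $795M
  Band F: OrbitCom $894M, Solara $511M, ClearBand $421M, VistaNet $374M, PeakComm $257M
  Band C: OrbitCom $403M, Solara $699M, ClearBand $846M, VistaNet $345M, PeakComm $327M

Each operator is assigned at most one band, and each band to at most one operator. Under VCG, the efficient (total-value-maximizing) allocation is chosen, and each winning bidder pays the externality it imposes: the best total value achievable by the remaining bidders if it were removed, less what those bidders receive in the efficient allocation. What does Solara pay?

Efficient allocation: OrbitCom→Band F ($894M), Solara→Band E ($741M), ClearBand→Band C ($846M), VistaNet→Band B ($844M), PeakComm→Band A ($795M); total welfare W = $4120M.
Solara receives Band E at value $741M, so the others get W − 741 = $3379M.
Without Solara: best allocation of the remaining 4 bidders over all 5 bands is OrbitCom→Band E ($939M), ClearBand→Band C ($846M), VistaNet→Band B ($844M), PeakComm→Band A ($795M), total $3424M.
VCG payment = (others' best without Solara) − (others' welfare with Solara) = 3424 − 3379 = $45M.

Solara pays $45M.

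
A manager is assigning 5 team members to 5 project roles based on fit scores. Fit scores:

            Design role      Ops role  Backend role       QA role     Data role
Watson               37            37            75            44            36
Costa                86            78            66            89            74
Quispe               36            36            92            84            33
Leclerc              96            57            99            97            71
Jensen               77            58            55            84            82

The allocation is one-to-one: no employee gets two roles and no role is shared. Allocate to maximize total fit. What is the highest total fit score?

Optimal: Watson→Backend role (75 pts), Costa→Ops role (78 pts), Quispe→QA role (84 pts), Leclerc→Design role (96 pts), Jensen→Data role (82 pts) — total 75+78+84+96+82 = 415 pts.
Row-greedy (each employee in turn takes its best remaining role) gives 329 pts, worse by 86.
Next-best assignment: Watson→Ops role, Costa→QA role, Quispe→Backend role, Leclerc→Design role, Jensen→Data role = 396 pts.
Swapping Quispe↔Jensen (Quispe→Data role 33 pts, Jensen→QA role 84 pts) loses 49.

Maximum total: 415 pts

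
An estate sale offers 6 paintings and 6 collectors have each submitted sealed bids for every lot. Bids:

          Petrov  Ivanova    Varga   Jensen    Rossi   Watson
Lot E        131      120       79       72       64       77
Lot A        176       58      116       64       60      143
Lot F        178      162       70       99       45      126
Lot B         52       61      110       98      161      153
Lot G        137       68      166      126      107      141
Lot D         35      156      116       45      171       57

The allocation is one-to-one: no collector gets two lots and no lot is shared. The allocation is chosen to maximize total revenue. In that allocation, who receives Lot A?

Petrov receives Lot A.

Optimal: Petrov→Lot A ($176), Ivanova→Lot F ($162), Varga→Lot G ($166), Jensen→Lot E ($72), Rossi→Lot D ($171), Watson→Lot B ($153) — total 176+162+166+72+171+153 = $900.
Column-greedy (each lot in turn goes to its best remaining collector) gives $808, worse by 92.
No other one-to-one assignment exceeds $900.
Petrov's own top lot is Lot F ($178), but forcing Petrov→Lot F and reassigning the rest optimally gives only $876 — worse by 24.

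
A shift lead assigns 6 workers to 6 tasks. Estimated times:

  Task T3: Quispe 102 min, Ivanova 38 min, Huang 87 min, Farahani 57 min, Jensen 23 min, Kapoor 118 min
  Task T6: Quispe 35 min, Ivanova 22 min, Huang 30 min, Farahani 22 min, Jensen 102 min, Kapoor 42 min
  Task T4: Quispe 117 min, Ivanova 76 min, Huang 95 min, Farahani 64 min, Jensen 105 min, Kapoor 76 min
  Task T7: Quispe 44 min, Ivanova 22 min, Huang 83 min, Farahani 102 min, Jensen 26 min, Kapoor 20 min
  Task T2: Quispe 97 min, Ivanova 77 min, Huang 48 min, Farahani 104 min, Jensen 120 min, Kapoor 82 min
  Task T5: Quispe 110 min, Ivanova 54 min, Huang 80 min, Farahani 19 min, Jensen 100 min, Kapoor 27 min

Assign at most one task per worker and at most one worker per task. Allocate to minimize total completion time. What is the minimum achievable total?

Optimal: Quispe→Task T6 (35 min), Ivanova→Task T7 (22 min), Huang→Task T2 (48 min), Farahani→Task T4 (64 min), Jensen→Task T3 (23 min), Kapoor→Task T5 (27 min) — total 35+22+48+64+23+27 = 219 min.
Swapping Ivanova↔Quispe (Ivanova→Task T6 22 min, Quispe→Task T7 44 min) adds 9.
Checked against all permutations: 219 min is optimal.

Minimum total: 219 min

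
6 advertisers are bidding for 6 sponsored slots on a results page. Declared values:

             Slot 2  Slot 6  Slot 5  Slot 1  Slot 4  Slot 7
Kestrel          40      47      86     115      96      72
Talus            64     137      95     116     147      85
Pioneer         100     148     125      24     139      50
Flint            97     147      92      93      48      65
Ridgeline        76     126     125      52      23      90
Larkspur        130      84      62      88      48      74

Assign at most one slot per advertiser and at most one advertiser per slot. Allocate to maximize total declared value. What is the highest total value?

Maximum total: $754

Optimal: Kestrel→Slot 1 ($115), Talus→Slot 4 ($147), Pioneer→Slot 5 ($125), Flint→Slot 6 ($147), Ridgeline→Slot 7 ($90), Larkspur→Slot 2 ($130) — total 115+147+125+147+90+130 = $754.
Row-greedy (each advertiser in turn takes its best remaining slot) gives $706, worse by 48.
Swapping Pioneer↔Flint (Pioneer→Slot 6 $148, Flint→Slot 5 $92) loses 32.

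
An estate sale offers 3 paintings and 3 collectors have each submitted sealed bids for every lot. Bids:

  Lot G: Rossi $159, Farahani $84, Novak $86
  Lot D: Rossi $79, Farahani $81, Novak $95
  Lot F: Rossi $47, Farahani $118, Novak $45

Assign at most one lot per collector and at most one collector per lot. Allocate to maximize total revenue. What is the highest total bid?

Maximum total: $372

Treat this as an assignment problem: match each collector to one lot.
Optimal: Rossi→Lot G ($159), Farahani→Lot F ($118), Novak→Lot D ($95) — total 159+118+95 = $372.
Next-best assignment: Rossi→Lot G, Farahani→Lot D, Novak→Lot F = $285.
Swapping Rossi↔Farahani (Rossi→Lot F $47, Farahani→Lot G $84) loses 146.
Checked against all permutations: $372 is optimal.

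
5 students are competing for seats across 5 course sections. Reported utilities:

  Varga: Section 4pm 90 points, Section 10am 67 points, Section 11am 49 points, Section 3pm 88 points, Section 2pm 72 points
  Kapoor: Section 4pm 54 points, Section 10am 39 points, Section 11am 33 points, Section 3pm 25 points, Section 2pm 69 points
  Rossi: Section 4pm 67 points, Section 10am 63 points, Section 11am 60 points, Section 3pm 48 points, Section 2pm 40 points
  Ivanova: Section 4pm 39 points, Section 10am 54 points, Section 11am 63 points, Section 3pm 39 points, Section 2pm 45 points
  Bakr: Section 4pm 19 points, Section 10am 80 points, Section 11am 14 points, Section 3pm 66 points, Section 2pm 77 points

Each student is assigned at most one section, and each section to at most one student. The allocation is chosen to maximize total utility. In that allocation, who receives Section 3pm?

Optimal: Varga→Section 3pm (88 points), Kapoor→Section 2pm (69 points), Rossi→Section 4pm (67 points), Ivanova→Section 11am (63 points), Bakr→Section 10am (80 points) — total 88+69+67+63+80 = 367 points.
Checked against all permutations: 367 points is optimal.
Varga's own top section is Section 4pm (90 points), but forcing Varga→Section 4pm and reassigning the rest optimally gives only 351 points — worse by 16.

Varga receives Section 3pm.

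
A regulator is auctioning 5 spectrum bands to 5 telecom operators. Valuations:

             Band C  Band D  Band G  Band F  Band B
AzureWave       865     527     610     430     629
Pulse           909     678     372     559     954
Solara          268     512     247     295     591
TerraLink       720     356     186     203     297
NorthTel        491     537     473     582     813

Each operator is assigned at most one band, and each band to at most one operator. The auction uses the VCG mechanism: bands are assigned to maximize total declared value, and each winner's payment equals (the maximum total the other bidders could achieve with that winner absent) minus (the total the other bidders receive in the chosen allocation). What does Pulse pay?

Efficient allocation: AzureWave→Band G ($610M), Pulse→Band B ($954M), Solara→Band D ($512M), TerraLink→Band C ($720M), NorthTel→Band F ($582M); total welfare W = $3378M.
Pulse receives Band B at value $954M, so the others get W − 954 = $2424M.
Without Pulse: best allocation of the remaining 4 bidders over all 5 bands is AzureWave→Band G ($610M), Solara→Band D ($512M), TerraLink→Band C ($720M), NorthTel→Band B ($813M), total $2655M.
VCG payment = (others' best without Pulse) − (others' welfare with Pulse) = 2655 − 2424 = $231M.

Pulse pays $231M.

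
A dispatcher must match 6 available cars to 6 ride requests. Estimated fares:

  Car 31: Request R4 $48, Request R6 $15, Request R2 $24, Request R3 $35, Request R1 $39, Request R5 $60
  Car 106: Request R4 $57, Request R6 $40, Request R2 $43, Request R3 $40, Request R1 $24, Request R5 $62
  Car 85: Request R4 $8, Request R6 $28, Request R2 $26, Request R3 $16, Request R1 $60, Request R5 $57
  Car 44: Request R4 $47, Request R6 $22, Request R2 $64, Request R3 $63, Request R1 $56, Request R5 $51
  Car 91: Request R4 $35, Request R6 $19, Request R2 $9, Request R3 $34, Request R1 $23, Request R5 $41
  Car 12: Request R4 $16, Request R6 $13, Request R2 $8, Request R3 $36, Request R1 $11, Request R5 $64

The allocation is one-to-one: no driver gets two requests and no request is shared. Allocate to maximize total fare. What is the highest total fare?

Max total: $310

Treat this as an assignment problem: match each driver to one request.
Optimal: Car 31→Request R4 ($48), Car 106→Request R6 ($40), Car 85→Request R1 ($60), Car 44→Request R2 ($64), Car 91→Request R3 ($34), Car 12→Request R5 ($64) — total 48+40+60+64+34+64 = $310.
Max-entry greedy (repeatedly take the single best remaining cell) gives $299, worse by 11.
Next-best assignment: Car 31→Request R3, Car 106→Request R4, Car 85→Request R1, Car 44→Request R2, Car 91→Request R6, Car 12→Request R5 = $299.
No other one-to-one assignment exceeds $310.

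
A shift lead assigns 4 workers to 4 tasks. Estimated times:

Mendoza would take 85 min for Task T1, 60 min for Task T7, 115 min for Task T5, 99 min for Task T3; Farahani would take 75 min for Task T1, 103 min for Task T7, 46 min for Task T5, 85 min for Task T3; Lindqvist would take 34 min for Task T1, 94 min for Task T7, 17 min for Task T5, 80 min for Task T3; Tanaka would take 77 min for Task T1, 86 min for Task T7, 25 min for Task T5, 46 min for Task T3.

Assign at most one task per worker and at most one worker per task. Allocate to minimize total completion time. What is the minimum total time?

Minimum total: 186 min

Optimal: Mendoza→Task T7 (60 min), Farahani→Task T5 (46 min), Lindqvist→Task T1 (34 min), Tanaka→Task T3 (46 min) — total 60+46+34+46 = 186 min.
Column-greedy (each task in turn goes to its cheapest remaining worker) gives 204 min, worse by 18.
Next-best assignment: Mendoza→Task T7, Farahani→Task T1, Lindqvist→Task T5, Tanaka→Task T3 = 198 min.
Swapping Mendoza↔Lindqvist (Mendoza→Task T1 85 min, Lindqvist→Task T7 94 min) adds 85.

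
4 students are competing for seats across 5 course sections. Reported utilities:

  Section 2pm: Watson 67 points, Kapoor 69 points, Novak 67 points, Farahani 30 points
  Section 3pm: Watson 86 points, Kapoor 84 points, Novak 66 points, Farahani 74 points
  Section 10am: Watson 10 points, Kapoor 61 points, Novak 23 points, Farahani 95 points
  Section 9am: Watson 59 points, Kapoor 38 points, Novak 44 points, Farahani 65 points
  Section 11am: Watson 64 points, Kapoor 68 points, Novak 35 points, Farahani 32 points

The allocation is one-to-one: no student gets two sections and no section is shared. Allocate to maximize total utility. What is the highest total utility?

Max total: 316 points

Optimal: Watson→Section 3pm (86 points), Kapoor→Section 11am (68 points), Novak→Section 2pm (67 points), Farahani→Section 10am (95 points) — total 86+68+67+95 = 316 points.
Column-greedy (each section in turn goes to its best remaining student) gives 294 points, worse by 22.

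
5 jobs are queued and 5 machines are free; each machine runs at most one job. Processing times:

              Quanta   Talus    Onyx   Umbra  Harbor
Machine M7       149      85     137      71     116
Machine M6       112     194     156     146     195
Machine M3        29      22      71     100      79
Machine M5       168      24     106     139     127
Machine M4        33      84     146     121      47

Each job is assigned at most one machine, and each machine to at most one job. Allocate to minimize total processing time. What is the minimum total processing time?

Treat this as an assignment problem: match each job to one machine.
Optimal: Quanta→Machine M6 (112 min), Talus→Machine M5 (24 min), Onyx→Machine M3 (71 min), Umbra→Machine M7 (71 min), Harbor→Machine M4 (47 min) — total 112+24+71+71+47 = 325 min.
Column-greedy (each machine in turn goes to its cheapest remaining job) gives 358 min, worse by 33.

Min total: 325 min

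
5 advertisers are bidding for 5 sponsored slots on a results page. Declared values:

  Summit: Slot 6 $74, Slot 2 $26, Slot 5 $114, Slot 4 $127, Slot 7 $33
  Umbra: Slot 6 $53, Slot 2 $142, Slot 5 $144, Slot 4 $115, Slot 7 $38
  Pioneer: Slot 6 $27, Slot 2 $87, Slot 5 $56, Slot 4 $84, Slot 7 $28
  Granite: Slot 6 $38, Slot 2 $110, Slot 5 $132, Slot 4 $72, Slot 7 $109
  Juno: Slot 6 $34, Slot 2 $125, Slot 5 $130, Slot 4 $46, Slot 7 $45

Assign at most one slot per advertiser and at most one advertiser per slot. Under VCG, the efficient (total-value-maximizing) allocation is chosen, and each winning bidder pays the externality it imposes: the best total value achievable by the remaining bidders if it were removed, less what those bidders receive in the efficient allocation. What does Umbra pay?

Efficient allocation: Summit→Slot 6 ($74), Umbra→Slot 2 ($142), Pioneer→Slot 4 ($84), Granite→Slot 7 ($109), Juno→Slot 5 ($130); total welfare W = $539.
Umbra receives Slot 2 at value $142, so the others get W − 142 = $397.
Without Umbra: best allocation of the remaining 4 bidders over all 5 slots is Summit→Slot 4 ($127), Pioneer→Slot 2 ($87), Granite→Slot 7 ($109), Juno→Slot 5 ($130), total $453.
VCG payment = (others' best without Umbra) − (others' welfare with Umbra) = 453 − 397 = $56.

Umbra pays $56.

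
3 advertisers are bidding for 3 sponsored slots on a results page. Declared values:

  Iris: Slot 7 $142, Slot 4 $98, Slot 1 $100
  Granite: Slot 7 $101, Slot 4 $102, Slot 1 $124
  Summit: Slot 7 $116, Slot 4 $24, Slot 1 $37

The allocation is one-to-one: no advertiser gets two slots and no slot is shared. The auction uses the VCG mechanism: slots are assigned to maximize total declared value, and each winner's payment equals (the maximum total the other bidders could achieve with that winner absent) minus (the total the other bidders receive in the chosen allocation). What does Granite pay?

Granite pays $2.

Efficient allocation: Iris→Slot 4 ($98), Granite→Slot 1 ($124), Summit→Slot 7 ($116); total welfare W = $338.
Granite receives Slot 1 at value $124, so the others get W − 124 = $214.
Without Granite: best allocation of the remaining 2 bidders over all 3 slots is Iris→Slot 1 ($100), Summit→Slot 7 ($116), total $216.
VCG payment = (others' best without Granite) − (others' welfare with Granite) = 216 − 214 = $2.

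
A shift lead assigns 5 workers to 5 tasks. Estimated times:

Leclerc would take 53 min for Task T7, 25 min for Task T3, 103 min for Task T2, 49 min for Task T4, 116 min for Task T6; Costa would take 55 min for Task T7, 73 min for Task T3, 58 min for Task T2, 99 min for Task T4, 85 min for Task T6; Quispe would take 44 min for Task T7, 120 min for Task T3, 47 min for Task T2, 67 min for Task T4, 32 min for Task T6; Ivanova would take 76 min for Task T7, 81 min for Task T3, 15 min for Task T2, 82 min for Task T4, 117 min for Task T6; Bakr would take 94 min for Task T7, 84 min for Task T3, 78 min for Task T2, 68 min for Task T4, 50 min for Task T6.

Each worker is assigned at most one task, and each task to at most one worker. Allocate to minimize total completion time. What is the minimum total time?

Minimum total: 195 min

Optimal: Leclerc→Task T3 (25 min), Costa→Task T7 (55 min), Quispe→Task T6 (32 min), Ivanova→Task T2 (15 min), Bakr→Task T4 (68 min) — total 25+55+32+15+68 = 195 min.
Column-greedy (each task in turn goes to its cheapest remaining worker) gives 237 min, worse by 42.
Next-best assignment: Leclerc→Task T3, Costa→Task T7, Quispe→Task T4, Ivanova→Task T2, Bakr→Task T6 = 212 min.
Every other assignment is strictly worse.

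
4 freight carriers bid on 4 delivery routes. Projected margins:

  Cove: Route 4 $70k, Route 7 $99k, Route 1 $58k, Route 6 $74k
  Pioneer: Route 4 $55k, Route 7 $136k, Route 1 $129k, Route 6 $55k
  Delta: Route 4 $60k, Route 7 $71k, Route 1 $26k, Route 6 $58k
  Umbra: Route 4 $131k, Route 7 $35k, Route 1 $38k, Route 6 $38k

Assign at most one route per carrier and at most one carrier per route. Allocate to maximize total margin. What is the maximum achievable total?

Maximum total: $417k

This is the linear assignment problem.
Optimal: Cove→Route 7 ($99k), Pioneer→Route 1 ($129k), Delta→Route 6 ($58k), Umbra→Route 4 ($131k) — total 99+129+58+131 = $417k.
Column-greedy (each route in turn goes to its best remaining carrier) gives $383k, worse by 34.
Checked against all permutations: $417k is optimal.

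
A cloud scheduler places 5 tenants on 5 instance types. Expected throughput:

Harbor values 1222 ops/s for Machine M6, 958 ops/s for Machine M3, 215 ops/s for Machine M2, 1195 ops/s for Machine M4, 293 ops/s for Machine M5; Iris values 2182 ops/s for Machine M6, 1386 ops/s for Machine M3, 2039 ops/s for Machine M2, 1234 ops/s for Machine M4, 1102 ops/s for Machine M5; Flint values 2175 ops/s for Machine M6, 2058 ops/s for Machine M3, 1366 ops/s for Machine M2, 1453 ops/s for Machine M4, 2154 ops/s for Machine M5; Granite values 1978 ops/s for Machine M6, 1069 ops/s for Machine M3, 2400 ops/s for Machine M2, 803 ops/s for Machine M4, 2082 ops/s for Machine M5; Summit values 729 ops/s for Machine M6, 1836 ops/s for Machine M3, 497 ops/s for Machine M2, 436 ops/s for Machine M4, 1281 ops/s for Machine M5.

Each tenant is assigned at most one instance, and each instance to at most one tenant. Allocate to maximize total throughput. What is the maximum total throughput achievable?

Optimal: Harbor→Machine M4 (1195 ops/s), Iris→Machine M6 (2182 ops/s), Flint→Machine M5 (2154 ops/s), Granite→Machine M2 (2400 ops/s), Summit→Machine M3 (1836 ops/s) — total 1195+2182+2154+2400+1836 = 9767 ops/s.
Column-greedy (each instance in turn goes to its best remaining tenant) gives 9116 ops/s, worse by 651.
Next-best assignment: Harbor→Machine M4, Iris→Machine M2, Flint→Machine M6, Granite→Machine M5, Summit→Machine M3 = 9327 ops/s.
Every other assignment is strictly worse.

Maximum total: 9767 ops/s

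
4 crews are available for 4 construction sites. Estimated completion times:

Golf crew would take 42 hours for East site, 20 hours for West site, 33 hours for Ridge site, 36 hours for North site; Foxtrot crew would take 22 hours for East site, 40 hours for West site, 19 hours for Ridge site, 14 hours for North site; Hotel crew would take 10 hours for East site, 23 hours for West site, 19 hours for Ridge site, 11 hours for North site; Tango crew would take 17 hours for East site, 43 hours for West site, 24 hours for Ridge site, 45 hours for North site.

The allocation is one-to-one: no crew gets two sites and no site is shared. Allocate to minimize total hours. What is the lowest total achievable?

Minimum total: 67 hours

This is a one-to-one assignment (minimum-cost bipartite matching).
Optimal: Golf crew→West site (20 hours), Foxtrot crew→Ridge site (19 hours), Hotel crew→North site (11 hours), Tango crew→East site (17 hours) — total 20+19+11+17 = 67 hours.
Column-greedy (each site in turn goes to its cheapest remaining crew) gives 94 hours, worse by 27.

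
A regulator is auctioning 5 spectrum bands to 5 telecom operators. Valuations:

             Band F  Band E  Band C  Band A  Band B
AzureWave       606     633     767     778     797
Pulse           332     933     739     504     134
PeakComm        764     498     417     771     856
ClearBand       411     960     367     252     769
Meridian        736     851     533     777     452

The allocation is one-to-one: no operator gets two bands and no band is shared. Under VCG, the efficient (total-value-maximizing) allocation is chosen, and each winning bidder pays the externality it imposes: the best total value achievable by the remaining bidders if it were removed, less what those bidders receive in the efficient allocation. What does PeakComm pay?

Efficient allocation: AzureWave→Band A ($778M), Pulse→Band C ($739M), PeakComm→Band B ($856M), ClearBand→Band E ($960M), Meridian→Band F ($736M); total welfare W = $4069M.
PeakComm receives Band B at value $856M, so the others get W − 856 = $3213M.
Without PeakComm: best allocation of the remaining 4 bidders over all 5 bands is AzureWave→Band B ($797M), Pulse→Band C ($739M), ClearBand→Band E ($960M), Meridian→Band A ($777M), total $3273M.
VCG payment = (others' best without PeakComm) − (others' welfare with PeakComm) = 3273 − 3213 = $60M.

PeakComm pays $60M.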